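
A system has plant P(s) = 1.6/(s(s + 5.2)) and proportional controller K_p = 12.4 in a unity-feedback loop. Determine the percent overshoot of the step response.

Closed-loop characteristic equation: s² + 5.2s + 19.84 = 0, so ω_n = 4.454 rad/s and ζ = 5.2/(2·4.454) = 0.5837.
%OS = 100·exp(−πζ/√(1−ζ²)) = 100·exp(−π·0.5837/√0.6593) = 10.5%.

10.5%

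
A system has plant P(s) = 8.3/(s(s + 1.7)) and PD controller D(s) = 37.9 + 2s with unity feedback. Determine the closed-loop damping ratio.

Forward path: (37.9 + 2s)·8.3/(s(s+1.7)). The closed-loop characteristic equation is s² + (1.7 + 8.3·2)s + 8.3·37.9 = 0.
That is s² + 18.3s + 314.6 = 0, so ω_n = 17.74 rad/s and ζ = 18.3/(2·17.74) = 0.5159.

ζ = 0.516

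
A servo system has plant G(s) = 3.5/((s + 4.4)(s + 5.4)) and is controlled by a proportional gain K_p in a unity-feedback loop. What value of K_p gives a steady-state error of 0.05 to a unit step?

The loop is type 0, so e_ss(step) = 1/(1 + K_pos) with K_pos = K_p·G(0).
G(0) = 0.1473. Require 1/(1 + K_p·0.1473) = 0.05, so 1 + 0.1473·K_p = 20.
K_p = (20 − 1)/0.1473 = 129.

K_p = 129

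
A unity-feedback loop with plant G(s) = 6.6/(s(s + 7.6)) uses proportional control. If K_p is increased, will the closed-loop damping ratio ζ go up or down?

ζ = 7.6/(2√(6.6K_p)); increasing K_p raises the denominator, so ζ falls.

decrease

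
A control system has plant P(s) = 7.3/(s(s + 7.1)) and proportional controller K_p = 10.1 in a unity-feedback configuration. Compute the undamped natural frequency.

ω_n = 8.59 rad/s

The closed-loop denominator is s(s+7.1) + 10.1·7.3 = s² + 7.1s + 73.73.
Matching s² + 2ζω_n s + ω_n²: ω_n = √73.73 = 8.587 rad/s and 2ζω_n = 7.1, so ζ = 7.1/(2·8.587) = 0.413.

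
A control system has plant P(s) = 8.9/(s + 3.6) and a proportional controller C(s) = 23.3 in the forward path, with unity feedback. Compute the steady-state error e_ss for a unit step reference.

0.0171

The loop is type 0. Static position error constant K_pos = C(0)·P(0) = 23.3·2.472 = 57.6.
Steady-state error to a unit step: e_ss = 1/(1+K_pos) = 1/58.6 = 0.0171.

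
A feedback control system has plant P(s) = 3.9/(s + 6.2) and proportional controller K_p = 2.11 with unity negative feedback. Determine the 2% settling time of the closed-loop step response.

Closed-loop transfer function: T(s) = K_p·P(s)/(1 + K_p·P(s)) = 8.229/(s + 6.2 + 8.229) = 8.229/(s + 14.43).
Time constant τ = 1/14.43 = 0.0693 s, so the 2% settling time is about 4τ = 0.277 s.

T_s ≈ 0.277 s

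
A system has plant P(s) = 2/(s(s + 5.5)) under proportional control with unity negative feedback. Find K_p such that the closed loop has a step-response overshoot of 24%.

K_p = 22.1

From %OS = 100·exp(−πζ/√(1−ζ²)) = 24%, ζ = −ln(0.24)/√(π²+ln²(0.24)) = 0.4136.
Characteristic equation s² + 5.5s + 2K_p = 0 gives ζ = 5.5/(2√(2K_p)).
Setting ζ = 0.4136: √(2K_p) = 5.5/(2·0.4136) = 6.649, so K_p = 44.21/2 = 22.1.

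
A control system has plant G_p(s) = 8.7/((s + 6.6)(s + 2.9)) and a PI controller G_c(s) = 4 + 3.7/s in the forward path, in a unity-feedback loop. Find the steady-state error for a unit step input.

The open loop G_c(s)G_p(s) has a pole at the origin (type 1), so the static position error constant is infinite and e_ss = 1/(1+∞) = 0.

0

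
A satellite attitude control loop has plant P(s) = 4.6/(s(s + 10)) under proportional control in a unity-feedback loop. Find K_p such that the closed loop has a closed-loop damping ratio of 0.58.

K_p = 16.2

Closed-loop characteristic equation: s² + 10s + K_p·4.6 = 0.
So ω_n = √(4.6K_p) and 2ζω_n = 10, giving ζ = 10/(2√(4.6K_p)).
Setting ζ = 0.58: √(4.6K_p) = 10/(2·0.58) = 8.621, so K_p = 74.32/4.6 = 16.2.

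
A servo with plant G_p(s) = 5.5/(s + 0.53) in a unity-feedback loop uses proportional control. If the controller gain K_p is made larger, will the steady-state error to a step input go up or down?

e_ss = 1/(1 + K_p·G_p(0)); a larger K_p raises the denominator, so e_ss decreases.

decrease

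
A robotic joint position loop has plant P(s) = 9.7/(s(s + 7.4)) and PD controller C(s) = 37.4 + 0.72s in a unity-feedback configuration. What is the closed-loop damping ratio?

Forward path: (37.4 + 0.72s)·9.7/(s(s+7.4)). The closed-loop characteristic equation is s² + (7.4 + 9.7·0.72)s + 9.7·37.4 = 0.
That is s² + 14.38s + 362.8 = 0, so ω_n = 19.05 rad/s and ζ = 14.38/(2·19.05) = 0.3776.

ζ = 0.378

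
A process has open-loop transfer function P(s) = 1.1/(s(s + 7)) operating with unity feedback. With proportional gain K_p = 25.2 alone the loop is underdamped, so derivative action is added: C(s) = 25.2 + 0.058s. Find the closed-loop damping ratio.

ζ = 0.671

Forward path: (25.2 + 0.058s)·1.1/(s(s+7)). The closed-loop characteristic equation is s² + (7 + 1.1·0.058)s + 1.1·25.2 = 0.
That is s² + 7.064s + 27.72 = 0, so ω_n = 5.265 rad/s and ζ = 7.064/(2·5.265) = 0.6708.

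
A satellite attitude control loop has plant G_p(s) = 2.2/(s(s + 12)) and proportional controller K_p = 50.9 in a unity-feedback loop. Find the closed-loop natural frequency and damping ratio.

With unity feedback the closed-loop characteristic equation is s² + 12s + 50.9·2.2 = s² + 12s + 112 = 0.
Matching s² + 2ζω_n s + ω_n²: ω_n = √112 = 10.58 rad/s and 2ζω_n = 12, so ζ = 12/(2·10.58) = 0.567.

ω_n = 10.6 rad/s, ζ = 0.567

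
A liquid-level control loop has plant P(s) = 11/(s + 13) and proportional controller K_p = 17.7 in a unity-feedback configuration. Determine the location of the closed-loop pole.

s = -207.7

Closed-loop transfer function: T(s) = K_p·P(s)/(1 + K_p·P(s)) = 194.7/(s + 13 + 194.7) = 194.7/(s + 207.7).
The closed-loop pole is at s = −207.7.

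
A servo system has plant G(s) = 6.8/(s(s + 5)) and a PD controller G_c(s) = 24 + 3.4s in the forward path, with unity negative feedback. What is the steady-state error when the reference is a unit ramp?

The loop has one pole at the origin (type 1). Velocity error constant K_v = lim_{s→0} s·G_c(s)G(s) = 24·6.8/5 = 32.64.
Steady-state error to a unit ramp: e_ss = 1/K_v = 0.0306.

0.0306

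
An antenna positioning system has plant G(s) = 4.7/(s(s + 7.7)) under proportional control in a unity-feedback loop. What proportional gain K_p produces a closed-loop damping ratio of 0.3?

Closed-loop characteristic equation: s² + 7.7s + K_p·4.7 = 0.
So ω_n = √(4.7K_p) and 2ζω_n = 7.7, giving ζ = 7.7/(2√(4.7K_p)).
Setting ζ = 0.3: √(4.7K_p) = 7.7/(2·0.3) = 12.83, so K_p = 164.7/4.7 = 35.

K_p = 35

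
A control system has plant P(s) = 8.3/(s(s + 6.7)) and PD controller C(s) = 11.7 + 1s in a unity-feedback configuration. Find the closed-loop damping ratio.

Forward path: (11.7 + 1s)·8.3/(s(s+6.7)). The closed-loop characteristic equation is s² + (6.7 + 8.3·1)s + 8.3·11.7 = 0.
That is s² + 15s + 97.11 = 0, so ω_n = 9.854 rad/s and ζ = 15/(2·9.854) = 0.7611.

ζ = 0.761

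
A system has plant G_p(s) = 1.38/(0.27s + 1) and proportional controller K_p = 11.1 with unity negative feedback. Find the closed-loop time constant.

τ = 0.0165 s

Closed loop: T(s) = K_p·G_p/(1+K_p·G_p) = 15.32/(0.27s + 1 + 15.32), with pole at s = −(1 + 15.32)/0.27 = −60.44.
Closed-loop time constant τ = 1/60.44 = 0.0165 s.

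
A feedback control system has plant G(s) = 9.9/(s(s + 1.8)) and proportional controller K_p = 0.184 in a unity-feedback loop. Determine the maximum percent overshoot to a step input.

The closed-loop denominator s² + 1.8s + 1.822 gives ω_n = √1.822 = 1.35 and ζ = 1.8/(2ω_n) = 0.6668.
%OS = 100·exp(−πζ/√(1−ζ²)) = 100·exp(−π·0.6668/√0.5553) = 6.01%.

6.01%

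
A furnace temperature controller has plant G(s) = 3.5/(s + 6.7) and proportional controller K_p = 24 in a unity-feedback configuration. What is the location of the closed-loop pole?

s = -90.7

Closed-loop transfer function: T(s) = K_p·G(s)/(1 + K_p·G(s)) = 84/(s + 6.7 + 84) = 84/(s + 90.7).
The closed-loop pole is at s = −90.7.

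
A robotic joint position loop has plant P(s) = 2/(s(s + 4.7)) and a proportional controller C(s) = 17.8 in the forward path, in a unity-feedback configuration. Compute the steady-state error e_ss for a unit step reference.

The open loop C(s)P(s) has a pole at the origin (type 1), so the static position error constant is infinite and e_ss = 1/(1+∞) = 0.

0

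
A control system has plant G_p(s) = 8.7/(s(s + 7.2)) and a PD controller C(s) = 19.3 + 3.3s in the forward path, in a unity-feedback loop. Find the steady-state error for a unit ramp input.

0.0429

The loop has one pole at the origin (type 1). Velocity error constant K_v = lim_{s→0} s·C(s)G_p(s) = 19.3·8.7/7.2 = 23.32.
Steady-state error to a unit ramp: e_ss = 1/K_v = 0.0429.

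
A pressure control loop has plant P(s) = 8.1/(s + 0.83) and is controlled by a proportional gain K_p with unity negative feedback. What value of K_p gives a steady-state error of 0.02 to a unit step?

K_p = 5.02

The loop is type 0, so e_ss(step) = 1/(1 + K_pos) with K_pos = K_p·P(0).
P(0) = 9.759. Require 1/(1 + K_p·9.759) = 0.02, so 1 + 9.759·K_p = 50.
K_p = (50 − 1)/9.759 = 5.02.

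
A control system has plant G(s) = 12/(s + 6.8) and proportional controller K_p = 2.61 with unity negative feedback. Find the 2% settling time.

Closed-loop transfer function: T(s) = K_p·G(s)/(1 + K_p·G(s)) = 31.32/(s + 6.8 + 31.32) = 31.32/(s + 38.12).
Time constant τ = 1/38.12 = 0.02623 s, so the 2% settling time is about 4τ = 0.105 s.

T_s ≈ 0.105 s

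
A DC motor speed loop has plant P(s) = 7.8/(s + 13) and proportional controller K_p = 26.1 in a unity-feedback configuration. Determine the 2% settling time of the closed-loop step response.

T_s ≈ 0.0185 s

Closed-loop transfer function: T(s) = K_p·P(s)/(1 + K_p·P(s)) = 203.6/(s + 13 + 203.6) = 203.6/(s + 216.6).
Time constant τ = 1/216.6 = 0.004617 s, so the 2% settling time is about 4τ = 0.0185 s.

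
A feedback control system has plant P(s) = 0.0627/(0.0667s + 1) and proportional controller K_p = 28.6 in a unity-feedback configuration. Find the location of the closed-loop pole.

s = -41.88

Closed loop: T(s) = K_p·P/(1+K_p·P) = 1.793/(0.0667s + 1 + 1.793), with pole at s = −(1 + 1.793)/0.0667 = −41.88.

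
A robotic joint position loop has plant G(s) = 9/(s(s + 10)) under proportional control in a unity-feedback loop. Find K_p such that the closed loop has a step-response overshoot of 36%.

From %OS = 100·exp(−πζ/√(1−ζ²)) = 36%, ζ = −ln(0.36)/√(π²+ln²(0.36)) = 0.3093.
Characteristic equation s² + 10s + 9K_p = 0 gives ζ = 10/(2√(9K_p)).
Setting ζ = 0.3093: √(9K_p) = 10/(2·0.3093) = 16.17, so K_p = 261.4/9 = 29.

K_p = 29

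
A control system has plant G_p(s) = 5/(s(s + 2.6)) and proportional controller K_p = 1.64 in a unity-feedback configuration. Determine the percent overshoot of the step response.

20.2%

From 1 + K_pG_p(s) = 0: s² + 2.6s + 8.2 = 0 ⇒ ω_n = 2.864, ζ = 0.454.
%OS = 100·exp(−πζ/√(1−ζ²)) = 100·exp(−π·0.454/√0.7939) = 20.2%.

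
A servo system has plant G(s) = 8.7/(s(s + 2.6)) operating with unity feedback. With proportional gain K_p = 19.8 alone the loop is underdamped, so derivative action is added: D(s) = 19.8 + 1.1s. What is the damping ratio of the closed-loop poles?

Forward path: (19.8 + 1.1s)·8.7/(s(s+2.6)). The closed-loop characteristic equation is s² + (2.6 + 8.7·1.1)s + 8.7·19.8 = 0.
That is s² + 12.17s + 172.3 = 0, so ω_n = 13.12 rad/s and ζ = 12.17/(2·13.12) = 0.4636.

ζ = 0.464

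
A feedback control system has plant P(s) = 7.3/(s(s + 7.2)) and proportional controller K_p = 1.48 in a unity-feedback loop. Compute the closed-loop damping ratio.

ζ = 1.1

1 + K_p·P(s) = 0 gives s² + 7.2s + 10.8 = 0.
Matching s² + 2ζω_n s + ω_n²: ω_n = √10.8 = 3.287 rad/s and 2ζω_n = 7.2, so ζ = 7.2/(2·3.287) = 1.1.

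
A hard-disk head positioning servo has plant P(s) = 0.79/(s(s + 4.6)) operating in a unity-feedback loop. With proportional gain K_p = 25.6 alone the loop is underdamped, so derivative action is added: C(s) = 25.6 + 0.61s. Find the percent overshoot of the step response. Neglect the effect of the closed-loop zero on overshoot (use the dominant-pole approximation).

11.6%

Forward path: (25.6 + 0.61s)·0.79/(s(s+4.6)). The closed-loop characteristic equation is s² + (4.6 + 0.79·0.61)s + 0.79·25.6 = 0.
That is s² + 5.082s + 20.22 = 0, so ω_n = 4.497 rad/s and ζ = 5.082/(2·4.497) = 0.565.
%OS = 100·exp(−πζ/√(1−ζ²)) = 11.6%.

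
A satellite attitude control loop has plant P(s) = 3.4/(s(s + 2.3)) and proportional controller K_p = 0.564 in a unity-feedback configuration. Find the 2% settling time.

T_s ≈ 3.48 s

Closed-loop characteristic equation: s² + 2.3s + 1.918 = 0, so ω_n = 1.385 rad/s and ζ = 2.3/(2·1.385) = 0.8305.
2% settling time T_s ≈ 4/(ζω_n) = 4/1.15 = 3.48 s.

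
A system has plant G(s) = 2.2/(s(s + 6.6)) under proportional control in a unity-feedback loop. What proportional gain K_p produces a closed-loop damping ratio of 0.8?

Closed-loop characteristic equation: s² + 6.6s + K_p·2.2 = 0.
So ω_n = √(2.2K_p) and 2ζω_n = 6.6, giving ζ = 6.6/(2√(2.2K_p)).
Setting ζ = 0.8: √(2.2K_p) = 6.6/(2·0.8) = 4.125, so K_p = 17.02/2.2 = 7.73.

K_p = 7.73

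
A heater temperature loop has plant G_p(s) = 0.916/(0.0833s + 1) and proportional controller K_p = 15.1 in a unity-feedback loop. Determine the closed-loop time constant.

τ = 0.00562 s

Closed loop: T(s) = K_p·G_p/(1+K_p·G_p) = 13.83/(0.0833s + 1 + 13.83), with pole at s = −(1 + 13.83)/0.0833 = −178.1.
Closed-loop time constant τ = 1/178.1 = 0.00562 s.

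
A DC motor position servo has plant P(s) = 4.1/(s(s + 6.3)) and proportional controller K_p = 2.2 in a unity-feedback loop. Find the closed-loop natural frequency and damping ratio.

ω_n = 3 rad/s, ζ = 1.05

1 + K_p·P(s) = 0 gives s² + 6.3s + 9.02 = 0.
Matching s² + 2ζω_n s + ω_n²: ω_n = √9.02 = 3.003 rad/s and 2ζω_n = 6.3, so ζ = 6.3/(2·3.003) = 1.05.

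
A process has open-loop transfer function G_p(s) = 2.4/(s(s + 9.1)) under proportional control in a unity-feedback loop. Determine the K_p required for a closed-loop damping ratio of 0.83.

K_p = 12.5

Closed-loop characteristic equation: s² + 9.1s + K_p·2.4 = 0.
So ω_n = √(2.4K_p) and 2ζω_n = 9.1, giving ζ = 9.1/(2√(2.4K_p)).
Setting ζ = 0.83: √(2.4K_p) = 9.1/(2·0.83) = 5.482, so K_p = 30.05/2.4 = 12.5.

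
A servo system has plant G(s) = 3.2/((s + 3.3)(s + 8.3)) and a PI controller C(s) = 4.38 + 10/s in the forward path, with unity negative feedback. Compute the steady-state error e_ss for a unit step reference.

The open loop C(s)G(s) has a pole at the origin (type 1), so the static position error constant is infinite and e_ss = 1/(1+∞) = 0.

0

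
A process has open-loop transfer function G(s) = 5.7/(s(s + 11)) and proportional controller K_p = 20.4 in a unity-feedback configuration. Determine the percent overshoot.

The closed-loop denominator s² + 11s + 116.3 gives ω_n = √116.3 = 10.78 and ζ = 11/(2ω_n) = 0.51.
%OS = 100·exp(−πζ/√(1−ζ²)) = 100·exp(−π·0.51/√0.7399) = 15.5%.

15.5%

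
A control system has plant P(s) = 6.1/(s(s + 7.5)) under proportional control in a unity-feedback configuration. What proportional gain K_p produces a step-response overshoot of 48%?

From %OS = 100·exp(−πζ/√(1−ζ²)) = 48%, ζ = −ln(0.48)/√(π²+ln²(0.48)) = 0.2275.
Characteristic equation s² + 7.5s + 6.1K_p = 0 gives ζ = 7.5/(2√(6.1K_p)).
Setting ζ = 0.2275: √(6.1K_p) = 7.5/(2·0.2275) = 16.48, so K_p = 271.7/6.1 = 44.5.

K_p = 44.5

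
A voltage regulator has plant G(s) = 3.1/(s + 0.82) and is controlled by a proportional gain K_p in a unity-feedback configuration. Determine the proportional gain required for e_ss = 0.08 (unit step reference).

For a type-0 loop with proportional control, e_ss = 1/(1 + K_p·G(0)).
G(0) = 3.78. Require 1/(1 + K_p·3.78) = 0.08, so 1 + 3.78·K_p = 12.5.
K_p = (12.5 − 1)/3.78 = 3.04.

K_p = 3.04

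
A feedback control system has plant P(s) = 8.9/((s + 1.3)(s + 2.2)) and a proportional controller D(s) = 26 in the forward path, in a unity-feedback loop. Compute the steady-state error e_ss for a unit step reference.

0.0122

The loop is type 0. Static position error constant K_pos = D(0)·P(0) = 26·3.112 = 80.91.
Steady-state error to a unit step: e_ss = 1/(1+K_pos) = 1/81.91 = 0.0122.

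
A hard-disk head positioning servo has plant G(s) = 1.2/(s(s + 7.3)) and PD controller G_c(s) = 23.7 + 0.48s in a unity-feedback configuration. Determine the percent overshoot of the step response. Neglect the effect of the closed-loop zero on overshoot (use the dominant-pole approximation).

Forward path: (23.7 + 0.48s)·1.2/(s(s+7.3)). The closed-loop characteristic equation is s² + (7.3 + 1.2·0.48)s + 1.2·23.7 = 0.
That is s² + 7.876s + 28.44 = 0, so ω_n = 5.333 rad/s and ζ = 7.876/(2·5.333) = 0.7384.
%OS = 100·exp(−πζ/√(1−ζ²)) = 3.21%.

3.21%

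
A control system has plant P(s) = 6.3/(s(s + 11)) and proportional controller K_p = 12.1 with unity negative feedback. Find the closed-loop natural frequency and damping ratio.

ω_n = 8.73 rad/s, ζ = 0.63

1 + K_p·P(s) = 0 gives s² + 11s + 76.23 = 0.
Matching s² + 2ζω_n s + ω_n²: ω_n = √76.23 = 8.731 rad/s and 2ζω_n = 11, so ζ = 11/(2·8.731) = 0.63.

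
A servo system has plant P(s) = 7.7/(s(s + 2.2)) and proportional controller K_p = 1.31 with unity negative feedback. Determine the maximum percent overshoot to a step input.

31.4%

The closed-loop denominator s² + 2.2s + 10.09 gives ω_n = √10.09 = 3.176 and ζ = 2.2/(2ω_n) = 0.3463.
%OS = 100·exp(−πζ/√(1−ζ²)) = 100·exp(−π·0.3463/√0.88) = 31.4%.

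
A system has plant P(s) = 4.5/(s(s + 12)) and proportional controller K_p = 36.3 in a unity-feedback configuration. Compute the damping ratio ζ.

With unity feedback the closed-loop characteristic equation is s² + 12s + 36.3·4.5 = s² + 12s + 163.3 = 0.
So ω_n² = 163.3 ⇒ ω_n = 12.78 rad/s, and ζ = 12/(2ω_n) = 0.469.

ζ = 0.469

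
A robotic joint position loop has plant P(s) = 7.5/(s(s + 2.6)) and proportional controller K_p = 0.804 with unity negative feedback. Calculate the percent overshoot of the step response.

From 1 + K_pP(s) = 0: s² + 2.6s + 6.03 = 0 ⇒ ω_n = 2.456, ζ = 0.5294.
%OS = 100·exp(−πζ/√(1−ζ²)) = 100·exp(−π·0.5294/√0.7197) = 14.1%.

14.1%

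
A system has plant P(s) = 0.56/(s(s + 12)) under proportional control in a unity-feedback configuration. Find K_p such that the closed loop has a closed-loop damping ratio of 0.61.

Closed-loop characteristic equation: s² + 12s + K_p·0.56 = 0.
So ω_n = √(0.56K_p) and 2ζω_n = 12, giving ζ = 12/(2√(0.56K_p)).
Setting ζ = 0.61: √(0.56K_p) = 12/(2·0.61) = 9.836, so K_p = 96.75/0.56 = 173.

K_p = 173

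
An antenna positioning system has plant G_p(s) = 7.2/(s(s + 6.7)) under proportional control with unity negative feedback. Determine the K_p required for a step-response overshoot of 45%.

K_p = 25.7

From %OS = 100·exp(−πζ/√(1−ζ²)) = 45%, ζ = −ln(0.45)/√(π²+ln²(0.45)) = 0.2463.
Characteristic equation s² + 6.7s + 7.2K_p = 0 gives ζ = 6.7/(2√(7.2K_p)).
Setting ζ = 0.2463: √(7.2K_p) = 6.7/(2·0.2463) = 13.6, so K_p = 184.9/7.2 = 25.7.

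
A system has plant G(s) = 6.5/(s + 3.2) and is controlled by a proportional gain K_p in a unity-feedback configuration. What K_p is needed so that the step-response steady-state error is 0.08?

For a type-0 loop with proportional control, e_ss = 1/(1 + K_p·G(0)).
G(0) = 2.031. Require 1/(1 + K_p·2.031) = 0.08, so 1 + 2.031·K_p = 12.5.
K_p = (12.5 − 1)/2.031 = 5.66.

K_p = 5.66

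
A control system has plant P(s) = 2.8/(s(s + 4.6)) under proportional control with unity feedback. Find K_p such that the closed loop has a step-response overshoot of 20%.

K_p = 9.09

From %OS = 100·exp(−πζ/√(1−ζ²)) = 20%, ζ = −ln(0.2)/√(π²+ln²(0.2)) = 0.4559.
Characteristic equation s² + 4.6s + 2.8K_p = 0 gives ζ = 4.6/(2√(2.8K_p)).
Setting ζ = 0.4559: √(2.8K_p) = 4.6/(2·0.4559) = 5.044, so K_p = 25.45/2.8 = 9.09.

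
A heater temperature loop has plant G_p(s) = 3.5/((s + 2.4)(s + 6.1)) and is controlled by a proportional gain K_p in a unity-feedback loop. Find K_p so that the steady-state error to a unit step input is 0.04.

K_p = 100

The loop is type 0, so e_ss(step) = 1/(1 + K_pos) with K_pos = K_p·G_p(0).
G_p(0) = 0.2391. Require 1/(1 + K_p·0.2391) = 0.04, so 1 + 0.2391·K_p = 25.
K_p = (25 − 1)/0.2391 = 100.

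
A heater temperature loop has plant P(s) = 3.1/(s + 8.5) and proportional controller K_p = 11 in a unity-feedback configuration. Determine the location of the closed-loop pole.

Closed-loop transfer function: T(s) = K_p·P(s)/(1 + K_p·P(s)) = 34.1/(s + 8.5 + 34.1) = 34.1/(s + 42.6).
The closed-loop pole is at s = −42.6.

s = -42.6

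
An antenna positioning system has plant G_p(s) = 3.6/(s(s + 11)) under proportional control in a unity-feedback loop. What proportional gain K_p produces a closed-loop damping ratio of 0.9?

K_p = 10.4

Closed-loop characteristic equation: s² + 11s + K_p·3.6 = 0.
So ω_n = √(3.6K_p) and 2ζω_n = 11, giving ζ = 11/(2√(3.6K_p)).
Setting ζ = 0.9: √(3.6K_p) = 11/(2·0.9) = 6.111, so K_p = 37.35/3.6 = 10.4.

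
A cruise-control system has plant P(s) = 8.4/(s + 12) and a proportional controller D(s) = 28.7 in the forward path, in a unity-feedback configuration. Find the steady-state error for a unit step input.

0.0474

The loop is type 0. Static position error constant K_pos = D(0)·P(0) = 28.7·0.7 = 20.09.
Steady-state error to a unit step: e_ss = 1/(1+K_pos) = 1/21.09 = 0.0474.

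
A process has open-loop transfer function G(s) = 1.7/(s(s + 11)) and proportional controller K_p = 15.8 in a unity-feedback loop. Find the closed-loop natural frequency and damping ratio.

The closed-loop denominator is s(s+11) + 15.8·1.7 = s² + 11s + 26.86.
So ω_n² = 26.86 ⇒ ω_n = 5.183 rad/s, and ζ = 11/(2ω_n) = 1.06.

ω_n = 5.18 rad/s, ζ = 1.06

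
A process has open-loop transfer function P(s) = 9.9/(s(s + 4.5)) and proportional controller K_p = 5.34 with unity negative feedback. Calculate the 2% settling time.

T_s ≈ 1.78 s

The closed-loop denominator s² + 4.5s + 52.87 gives ω_n = √52.87 = 7.271 and ζ = 4.5/(2ω_n) = 0.3095.
2% settling time T_s ≈ 4/(ζω_n) = 4/2.25 = 1.78 s.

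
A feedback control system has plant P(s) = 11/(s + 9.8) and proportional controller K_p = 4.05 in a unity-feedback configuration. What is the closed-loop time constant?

τ = 0.0184 s

Closed-loop transfer function: T(s) = K_p·P(s)/(1 + K_p·P(s)) = 44.55/(s + 9.8 + 44.55) = 44.55/(s + 54.35).
Time constant τ = 1/54.35 = 0.0184 s.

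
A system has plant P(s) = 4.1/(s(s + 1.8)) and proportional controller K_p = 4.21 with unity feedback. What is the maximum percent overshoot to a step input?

Closed-loop characteristic equation: s² + 1.8s + 17.26 = 0, so ω_n = 4.155 rad/s and ζ = 1.8/(2·4.155) = 0.2166.
%OS = 100·exp(−πζ/√(1−ζ²)) = 100·exp(−π·0.2166/√0.9531) = 49.8%.

49.8%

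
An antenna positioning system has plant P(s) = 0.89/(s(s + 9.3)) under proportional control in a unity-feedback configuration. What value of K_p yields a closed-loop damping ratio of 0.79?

K_p = 38.9

Closed-loop characteristic equation: s² + 9.3s + K_p·0.89 = 0.
So ω_n = √(0.89K_p) and 2ζω_n = 9.3, giving ζ = 9.3/(2√(0.89K_p)).
Setting ζ = 0.79: √(0.89K_p) = 9.3/(2·0.79) = 5.886, so K_p = 34.65/0.89 = 38.9.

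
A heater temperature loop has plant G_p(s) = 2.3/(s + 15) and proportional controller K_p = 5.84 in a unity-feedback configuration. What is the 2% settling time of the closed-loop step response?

Closed-loop transfer function: T(s) = K_p·G_p(s)/(1 + K_p·G_p(s)) = 13.43/(s + 15 + 13.43) = 13.43/(s + 28.43).
Time constant τ = 1/28.43 = 0.03517 s, so the 2% settling time is about 4τ = 0.141 s.

T_s ≈ 0.141 s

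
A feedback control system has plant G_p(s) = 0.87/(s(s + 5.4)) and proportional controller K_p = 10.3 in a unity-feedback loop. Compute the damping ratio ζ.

The closed-loop denominator is s(s+5.4) + 10.3·0.87 = s² + 5.4s + 8.961.
Matching s² + 2ζω_n s + ω_n²: ω_n = √8.961 = 2.993 rad/s and 2ζω_n = 5.4, so ζ = 5.4/(2·2.993) = 0.902.

ζ = 0.902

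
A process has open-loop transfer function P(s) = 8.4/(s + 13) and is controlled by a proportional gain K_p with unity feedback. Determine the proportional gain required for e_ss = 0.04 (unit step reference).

K_p = 37.1

Steady-state error for a unit step on this type-0 loop is 1/(1 + K_p·P(0)).
P(0) = 0.6462. Require 1/(1 + K_p·0.6462) = 0.04, so 1 + 0.6462·K_p = 25.
K_p = (25 − 1)/0.6462 = 37.1.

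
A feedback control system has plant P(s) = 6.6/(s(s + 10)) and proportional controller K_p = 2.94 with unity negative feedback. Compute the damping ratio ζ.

1 + K_p·P(s) = 0 gives s² + 10s + 19.4 = 0.
Matching s² + 2ζω_n s + ω_n²: ω_n = √19.4 = 4.405 rad/s and 2ζω_n = 10, so ζ = 10/(2·4.405) = 1.14.

ζ = 1.14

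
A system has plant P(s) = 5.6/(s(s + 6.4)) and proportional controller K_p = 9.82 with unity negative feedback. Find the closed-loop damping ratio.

The closed-loop denominator is s(s+6.4) + 9.82·5.6 = s² + 6.4s + 54.99.
So ω_n² = 54.99 ⇒ ω_n = 7.416 rad/s, and ζ = 6.4/(2ω_n) = 0.432.

ζ = 0.432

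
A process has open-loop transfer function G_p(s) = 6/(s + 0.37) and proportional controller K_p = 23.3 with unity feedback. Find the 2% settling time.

T_s ≈ 0.0285 s

Closed-loop transfer function: T(s) = K_p·G_p(s)/(1 + K_p·G_p(s)) = 139.8/(s + 0.37 + 139.8) = 139.8/(s + 140.2).
Time constant τ = 1/140.2 = 0.007134 s, so the 2% settling time is about 4τ = 0.0285 s.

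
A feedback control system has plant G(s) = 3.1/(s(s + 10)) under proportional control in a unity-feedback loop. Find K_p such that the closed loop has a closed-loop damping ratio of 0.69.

Closed-loop characteristic equation: s² + 10s + K_p·3.1 = 0.
So ω_n = √(3.1K_p) and 2ζω_n = 10, giving ζ = 10/(2√(3.1K_p)).
Setting ζ = 0.69: √(3.1K_p) = 10/(2·0.69) = 7.246, so K_p = 52.51/3.1 = 16.9.

K_p = 16.9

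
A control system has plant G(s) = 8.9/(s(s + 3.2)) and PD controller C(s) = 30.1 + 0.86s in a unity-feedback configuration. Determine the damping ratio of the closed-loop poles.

ζ = 0.332

Forward path: (30.1 + 0.86s)·8.9/(s(s+3.2)). The closed-loop characteristic equation is s² + (3.2 + 8.9·0.86)s + 8.9·30.1 = 0.
That is s² + 10.85s + 267.9 = 0, so ω_n = 16.37 rad/s and ζ = 10.85/(2·16.37) = 0.3316.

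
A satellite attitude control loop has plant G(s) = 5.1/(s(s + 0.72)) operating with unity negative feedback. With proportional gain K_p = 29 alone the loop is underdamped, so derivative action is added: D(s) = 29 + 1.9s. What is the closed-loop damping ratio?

Forward path: (29 + 1.9s)·5.1/(s(s+0.72)). The closed-loop characteristic equation is s² + (0.72 + 5.1·1.9)s + 5.1·29 = 0.
That is s² + 10.41s + 147.9 = 0, so ω_n = 12.16 rad/s and ζ = 10.41/(2·12.16) = 0.428.

ζ = 0.428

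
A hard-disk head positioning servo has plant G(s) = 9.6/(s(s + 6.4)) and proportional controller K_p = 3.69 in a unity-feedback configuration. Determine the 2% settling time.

T_s ≈ 1.25 s

The closed-loop denominator s² + 6.4s + 35.42 gives ω_n = √35.42 = 5.952 and ζ = 6.4/(2ω_n) = 0.5377.
2% settling time T_s ≈ 4/(ζω_n) = 4/3.2 = 1.25 s.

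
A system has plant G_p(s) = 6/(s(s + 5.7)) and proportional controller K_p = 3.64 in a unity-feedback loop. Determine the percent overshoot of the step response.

From 1 + K_pG_p(s) = 0: s² + 5.7s + 21.84 = 0 ⇒ ω_n = 4.673, ζ = 0.6098.
%OS = 100·exp(−πζ/√(1−ζ²)) = 100·exp(−π·0.6098/√0.6281) = 8.91%.

8.91%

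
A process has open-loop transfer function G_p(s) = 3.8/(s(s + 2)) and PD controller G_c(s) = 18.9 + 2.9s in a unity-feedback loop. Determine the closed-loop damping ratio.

Forward path: (18.9 + 2.9s)·3.8/(s(s+2)). The closed-loop characteristic equation is s² + (2 + 3.8·2.9)s + 3.8·18.9 = 0.
That is s² + 13.02s + 71.82 = 0, so ω_n = 8.475 rad/s and ζ = 13.02/(2·8.475) = 0.7682.

ζ = 0.768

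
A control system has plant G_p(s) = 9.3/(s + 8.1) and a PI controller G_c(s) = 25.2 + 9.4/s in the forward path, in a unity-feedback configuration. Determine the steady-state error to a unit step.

The open loop G_c(s)G_p(s) has a pole at the origin (type 1), so the static position error constant is infinite and e_ss = 1/(1+∞) = 0.

0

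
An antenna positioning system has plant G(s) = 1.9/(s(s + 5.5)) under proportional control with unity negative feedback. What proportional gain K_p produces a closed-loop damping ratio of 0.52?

K_p = 14.7

Closed-loop characteristic equation: s² + 5.5s + K_p·1.9 = 0.
So ω_n = √(1.9K_p) and 2ζω_n = 5.5, giving ζ = 5.5/(2√(1.9K_p)).
Setting ζ = 0.52: √(1.9K_p) = 5.5/(2·0.52) = 5.288, so K_p = 27.97/1.9 = 14.7.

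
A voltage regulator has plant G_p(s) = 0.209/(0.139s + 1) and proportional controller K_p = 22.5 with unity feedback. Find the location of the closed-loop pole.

s = -41.03

Closed loop: T(s) = K_p·G_p/(1+K_p·G_p) = 4.702/(0.139s + 1 + 4.702), with pole at s = −(1 + 4.702)/0.139 = −41.03.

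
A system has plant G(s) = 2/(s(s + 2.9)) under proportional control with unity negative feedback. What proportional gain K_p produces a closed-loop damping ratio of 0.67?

K_p = 2.34

Closed-loop characteristic equation: s² + 2.9s + K_p·2 = 0.
So ω_n = √(2K_p) and 2ζω_n = 2.9, giving ζ = 2.9/(2√(2K_p)).
Setting ζ = 0.67: √(2K_p) = 2.9/(2·0.67) = 2.164, so K_p = 4.684/2 = 2.34.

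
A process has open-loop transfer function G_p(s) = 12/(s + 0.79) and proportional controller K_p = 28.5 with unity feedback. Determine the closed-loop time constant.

τ = 0.00292 s

Closed-loop transfer function: T(s) = K_p·G_p(s)/(1 + K_p·G_p(s)) = 342/(s + 0.79 + 342) = 342/(s + 342.8).
Time constant τ = 1/342.8 = 0.00292 s.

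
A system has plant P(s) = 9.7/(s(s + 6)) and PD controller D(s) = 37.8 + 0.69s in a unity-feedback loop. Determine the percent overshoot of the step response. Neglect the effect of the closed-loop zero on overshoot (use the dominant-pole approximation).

33.2%

Forward path: (37.8 + 0.69s)·9.7/(s(s+6)). The closed-loop characteristic equation is s² + (6 + 9.7·0.69)s + 9.7·37.8 = 0.
That is s² + 12.69s + 366.7 = 0, so ω_n = 19.15 rad/s and ζ = 12.69/(2·19.15) = 0.3314.
%OS = 100·exp(−πζ/√(1−ζ²)) = 33.2%.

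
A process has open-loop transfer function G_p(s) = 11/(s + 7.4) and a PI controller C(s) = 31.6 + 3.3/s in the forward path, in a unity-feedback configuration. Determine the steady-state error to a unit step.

The open loop C(s)G_p(s) has a pole at the origin (type 1), so the static position error constant is infinite and e_ss = 1/(1+∞) = 0.

0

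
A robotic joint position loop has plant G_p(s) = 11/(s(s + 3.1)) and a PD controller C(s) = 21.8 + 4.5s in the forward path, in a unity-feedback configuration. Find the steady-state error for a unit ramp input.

The loop has one pole at the origin (type 1). Velocity error constant K_v = lim_{s→0} s·C(s)G_p(s) = 21.8·11/3.1 = 77.35.
Steady-state error to a unit ramp: e_ss = 1/K_v = 0.0129.

0.0129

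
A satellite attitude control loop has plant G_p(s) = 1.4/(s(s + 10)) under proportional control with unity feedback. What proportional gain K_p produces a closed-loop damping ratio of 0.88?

Closed-loop characteristic equation: s² + 10s + K_p·1.4 = 0.
So ω_n = √(1.4K_p) and 2ζω_n = 10, giving ζ = 10/(2√(1.4K_p)).
Setting ζ = 0.88: √(1.4K_p) = 10/(2·0.88) = 5.682, so K_p = 32.28/1.4 = 23.1.

K_p = 23.1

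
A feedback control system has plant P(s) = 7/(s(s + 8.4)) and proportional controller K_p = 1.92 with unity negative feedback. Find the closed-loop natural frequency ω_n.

ω_n = 3.67 rad/s

With unity feedback the closed-loop characteristic equation is s² + 8.4s + 1.92·7 = s² + 8.4s + 13.44 = 0.
So ω_n² = 13.44 ⇒ ω_n = 3.666 rad/s, and ζ = 8.4/(2ω_n) = 1.15.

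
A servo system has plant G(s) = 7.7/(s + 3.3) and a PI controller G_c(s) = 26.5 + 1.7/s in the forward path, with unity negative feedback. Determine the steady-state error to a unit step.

0

The open loop G_c(s)G(s) has a pole at the origin (type 1), so the static position error constant is infinite and e_ss = 1/(1+∞) = 0.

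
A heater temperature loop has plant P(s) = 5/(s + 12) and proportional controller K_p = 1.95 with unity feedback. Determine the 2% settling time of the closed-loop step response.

Closed-loop transfer function: T(s) = K_p·P(s)/(1 + K_p·P(s)) = 9.75/(s + 12 + 9.75) = 9.75/(s + 21.75).
Time constant τ = 1/21.75 = 0.04598 s, so the 2% settling time is about 4τ = 0.184 s.

T_s ≈ 0.184 s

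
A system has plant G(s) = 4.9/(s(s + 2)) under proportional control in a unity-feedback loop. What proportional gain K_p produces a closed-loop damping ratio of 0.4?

Closed-loop characteristic equation: s² + 2s + K_p·4.9 = 0.
So ω_n = √(4.9K_p) and 2ζω_n = 2, giving ζ = 2/(2√(4.9K_p)).
Setting ζ = 0.4: √(4.9K_p) = 2/(2·0.4) = 2.5, so K_p = 6.25/4.9 = 1.28.

K_p = 1.28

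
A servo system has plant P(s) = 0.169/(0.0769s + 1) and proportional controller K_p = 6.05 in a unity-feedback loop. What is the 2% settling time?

T_s ≈ 0.152 s

Closed loop: T(s) = K_p·P/(1+K_p·P) = 1.022/(0.0769s + 1 + 1.022), with pole at s = −(1 + 1.022)/0.0769 = −26.3.
τ = 1/26.3 = 0.03802 s, so 2% settling time ≈ 4τ = 0.152 s.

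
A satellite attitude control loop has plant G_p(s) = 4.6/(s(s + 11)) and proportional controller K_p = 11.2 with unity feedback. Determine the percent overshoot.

From 1 + K_pG_p(s) = 0: s² + 11s + 51.52 = 0 ⇒ ω_n = 7.178, ζ = 0.7663.
%OS = 100·exp(−πζ/√(1−ζ²)) = 100·exp(−π·0.7663/√0.4128) = 2.36%.

2.36%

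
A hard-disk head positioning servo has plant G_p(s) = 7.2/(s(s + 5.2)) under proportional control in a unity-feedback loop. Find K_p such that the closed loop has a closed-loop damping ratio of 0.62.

Closed-loop characteristic equation: s² + 5.2s + K_p·7.2 = 0.
So ω_n = √(7.2K_p) and 2ζω_n = 5.2, giving ζ = 5.2/(2√(7.2K_p)).
Setting ζ = 0.62: √(7.2K_p) = 5.2/(2·0.62) = 4.194, so K_p = 17.59/7.2 = 2.44.

K_p = 2.44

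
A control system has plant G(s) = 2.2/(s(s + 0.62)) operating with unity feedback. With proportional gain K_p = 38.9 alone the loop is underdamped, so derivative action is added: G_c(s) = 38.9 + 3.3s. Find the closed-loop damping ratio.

ζ = 0.426

Forward path: (38.9 + 3.3s)·2.2/(s(s+0.62)). The closed-loop characteristic equation is s² + (0.62 + 2.2·3.3)s + 2.2·38.9 = 0.
That is s² + 7.88s + 85.58 = 0, so ω_n = 9.251 rad/s and ζ = 7.88/(2·9.251) = 0.4259.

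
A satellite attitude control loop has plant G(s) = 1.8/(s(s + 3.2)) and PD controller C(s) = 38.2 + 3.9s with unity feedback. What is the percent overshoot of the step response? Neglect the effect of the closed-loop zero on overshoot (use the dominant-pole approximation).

Forward path: (38.2 + 3.9s)·1.8/(s(s+3.2)). The closed-loop characteristic equation is s² + (3.2 + 1.8·3.9)s + 1.8·38.2 = 0.
That is s² + 10.22s + 68.76 = 0, so ω_n = 8.292 rad/s and ζ = 10.22/(2·8.292) = 0.6162.
%OS = 100·exp(−πζ/√(1−ζ²)) = 8.56%.

8.56%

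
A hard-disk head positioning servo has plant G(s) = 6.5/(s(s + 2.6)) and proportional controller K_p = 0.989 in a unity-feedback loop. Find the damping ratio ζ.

ζ = 0.513

With unity feedback the closed-loop characteristic equation is s² + 2.6s + 0.989·6.5 = s² + 2.6s + 6.428 = 0.
So ω_n² = 6.428 ⇒ ω_n = 2.535 rad/s, and ζ = 2.6/(2ω_n) = 0.513.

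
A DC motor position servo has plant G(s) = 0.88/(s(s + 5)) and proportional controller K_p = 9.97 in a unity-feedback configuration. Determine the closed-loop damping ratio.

1 + K_p·G(s) = 0 gives s² + 5s + 8.774 = 0.
Matching s² + 2ζω_n s + ω_n²: ω_n = √8.774 = 2.962 rad/s and 2ζω_n = 5, so ζ = 5/(2·2.962) = 0.844.

ζ = 0.844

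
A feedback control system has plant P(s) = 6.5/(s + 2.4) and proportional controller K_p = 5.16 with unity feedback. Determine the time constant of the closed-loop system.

Closed-loop transfer function: T(s) = K_p·P(s)/(1 + K_p·P(s)) = 33.54/(s + 2.4 + 33.54) = 33.54/(s + 35.94).
Time constant τ = 1/35.94 = 0.0278 s.

τ = 0.0278 s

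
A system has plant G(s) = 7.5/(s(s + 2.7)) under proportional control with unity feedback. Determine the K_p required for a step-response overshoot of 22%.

From %OS = 100·exp(−πζ/√(1−ζ²)) = 22%, ζ = −ln(0.22)/√(π²+ln²(0.22)) = 0.4342.
Characteristic equation s² + 2.7s + 7.5K_p = 0 gives ζ = 2.7/(2√(7.5K_p)).
Setting ζ = 0.4342: √(7.5K_p) = 2.7/(2·0.4342) = 3.109, so K_p = 9.668/7.5 = 1.29.

K_p = 1.29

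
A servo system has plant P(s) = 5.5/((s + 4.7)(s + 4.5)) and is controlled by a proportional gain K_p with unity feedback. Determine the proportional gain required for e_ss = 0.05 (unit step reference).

Steady-state error for a unit step on this type-0 loop is 1/(1 + K_p·P(0)).
P(0) = 0.26. Require 1/(1 + K_p·0.26) = 0.05, so 1 + 0.26·K_p = 20.
K_p = (20 − 1)/0.26 = 73.1.

K_p = 73.1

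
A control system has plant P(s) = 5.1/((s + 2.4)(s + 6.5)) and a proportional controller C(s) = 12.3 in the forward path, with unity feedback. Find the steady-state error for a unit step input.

The loop is type 0. Static position error constant K_pos = C(0)·P(0) = 12.3·0.3269 = 4.021.
Steady-state error to a unit step: e_ss = 1/(1+K_pos) = 1/5.021 = 0.199.

0.199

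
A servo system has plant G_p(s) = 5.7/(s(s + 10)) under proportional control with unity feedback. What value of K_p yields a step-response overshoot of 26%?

From %OS = 100·exp(−πζ/√(1−ζ²)) = 26%, ζ = −ln(0.26)/√(π²+ln²(0.26)) = 0.3941.
Characteristic equation s² + 10s + 5.7K_p = 0 gives ζ = 10/(2√(5.7K_p)).
Setting ζ = 0.3941: √(5.7K_p) = 10/(2·0.3941) = 12.69, so K_p = 161/5.7 = 28.2.

K_p = 28.2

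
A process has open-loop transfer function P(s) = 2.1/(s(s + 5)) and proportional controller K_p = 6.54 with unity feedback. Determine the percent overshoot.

5.66%

From 1 + K_pP(s) = 0: s² + 5s + 13.73 = 0 ⇒ ω_n = 3.706, ζ = 0.6746.
%OS = 100·exp(−πζ/√(1−ζ²)) = 100·exp(−π·0.6746/√0.5449) = 5.66%.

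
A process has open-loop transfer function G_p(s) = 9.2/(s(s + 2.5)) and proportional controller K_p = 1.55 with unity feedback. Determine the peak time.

T_p = 0.882 s

From 1 + K_pG_p(s) = 0: s² + 2.5s + 14.26 = 0 ⇒ ω_n = 3.776, ζ = 0.331.
Damped frequency ω_d = ω_n√(1−ζ²) = 3.563 rad/s, so peak time T_p = π/ω_d = 0.882 s.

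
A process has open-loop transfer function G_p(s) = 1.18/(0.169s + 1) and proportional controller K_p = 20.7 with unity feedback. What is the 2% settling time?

T_s ≈ 0.0266 s

Closed loop: T(s) = K_p·G_p/(1+K_p·G_p) = 24.43/(0.169s + 1 + 24.43), with pole at s = −(1 + 24.43)/0.169 = −150.4.
τ = 1/150.4 = 0.006647 s, so 2% settling time ≈ 4τ = 0.0266 s.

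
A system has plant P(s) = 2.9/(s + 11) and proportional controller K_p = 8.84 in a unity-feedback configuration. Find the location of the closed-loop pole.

s = -36.64

Closed-loop transfer function: T(s) = K_p·P(s)/(1 + K_p·P(s)) = 25.64/(s + 11 + 25.64) = 25.64/(s + 36.64).
The closed-loop pole is at s = −36.64.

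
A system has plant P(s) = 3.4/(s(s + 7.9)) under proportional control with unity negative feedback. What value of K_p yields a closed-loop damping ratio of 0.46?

Closed-loop characteristic equation: s² + 7.9s + K_p·3.4 = 0.
So ω_n = √(3.4K_p) and 2ζω_n = 7.9, giving ζ = 7.9/(2√(3.4K_p)).
Setting ζ = 0.46: √(3.4K_p) = 7.9/(2·0.46) = 8.587, so K_p = 73.74/3.4 = 21.7.

K_p = 21.7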